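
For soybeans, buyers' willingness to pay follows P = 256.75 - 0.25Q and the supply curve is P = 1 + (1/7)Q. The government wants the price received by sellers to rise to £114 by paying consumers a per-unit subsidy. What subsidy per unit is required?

Required subsidy s = £55 per unit

At a seller price of 114, quantity supplied is -7 + 7·114 = 791.
Buyers absorb 791 only when they pay Pb = 256.75 − 0.25·791 = 59.
s = Ps − Pb = 114 − 59 = 55.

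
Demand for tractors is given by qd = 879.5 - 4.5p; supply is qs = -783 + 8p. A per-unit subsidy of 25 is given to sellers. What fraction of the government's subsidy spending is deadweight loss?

DWL / government spending = 36/353

Pre-subsidy: 879.5 - 4.5p = -783 + 8p gives p* = 133, q* = 281.
With the subsidy, sellers receive ps = pb + 25 for each unit, where pb is the price buyers pay.
Supply in terms of pb becomes qs = -783 + 8(pb + 25) = -583 + 8pb. Setting this equal to demand: 879.5 - 4.5pb = -583 + 8pb, so pb = 117.
Sellers receive ps = 117 + 25 = 142; q' = 879.5 − 4.5·117 = 353.
ΔCS = ½(281 + 353)(133 − 117) = 5072; ΔPS = ½(281 + 353)(142 − 133) = 2853.
Government spending = 25 × 353 = 8825.
DWL = ½ × 25 × (353 − 281) = 900; fraction = 900 / 8825 = 36/353.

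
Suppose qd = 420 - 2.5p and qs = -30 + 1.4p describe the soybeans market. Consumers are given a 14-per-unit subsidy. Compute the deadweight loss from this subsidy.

Pre-subsidy: 420 - 2.5p = -30 + 1.4p gives p* = 1500/13, q* = 1710/13.
With the rebate, buyers effectively pay pb = ps − 14, where ps is the price sellers receive.
Demand in terms of ps becomes qd = 420 − 2.5(ps − 14) = 455 - 2.5ps. Setting this equal to supply: 455 - 2.5ps = -30 + 1.4ps, so ps = 4850/39.
Buyers pay pb = 4850/39 − 14 = 4304/39; q' = -30 + 1.4·(4850/39) = 5620/39.
The subsidy expands output by 5620/39 − 1710/13 = 490/39 past the efficient level; on those units the gap between marginal cost and willingness to pay runs from 0 up to 14.
DWL = ½ × 14 × 490/39 = 3430/39.

Deadweight loss = 3430/39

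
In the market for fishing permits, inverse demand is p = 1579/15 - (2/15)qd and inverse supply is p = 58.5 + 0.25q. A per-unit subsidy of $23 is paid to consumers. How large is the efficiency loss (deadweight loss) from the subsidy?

Pre-subsidy: 1579/15 - (2/15)q = 58.5 + 0.25q gives q* = 122 and p* = 89.
With the rebate, buyers effectively pay pb = ps − 23, where ps is the price sellers receive.
On the curves, pb = 1579/15 - (2/15)q and ps = 58.5 + 0.25q; the wedge ps − pb = 23 gives 58.5 + 0.25q − (1579/15 - (2/15)q) = 23, so q' = 182.
Then pb = 1579/15 − (2/15)·182 = 81 and ps = 58.5 + 0.25·182 = 104.
The subsidy expands output by 182 − 122 = 60 past the efficient level; on those units the gap between marginal cost and willingness to pay runs from 0 up to 23.
DWL = ½ × 23 × 60 = 690.

Deadweight loss = $690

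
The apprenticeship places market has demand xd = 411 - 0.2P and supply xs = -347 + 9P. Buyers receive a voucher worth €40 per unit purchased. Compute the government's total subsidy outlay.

Government cost = 370160/23

Pre-subsidy: 411 - 0.2P = -347 + 9P gives P* = 1895/23, x* = 9074/23.
With the rebate, buyers effectively pay Pb = Ps − 40, where Ps is the price sellers receive.
Demand in terms of Ps becomes xd = 411 − 0.2(Ps − 40) = 419 - 0.2Ps. Setting this equal to supply: 419 - 0.2Ps = -347 + 9Ps, so Ps = 1915/23.
Buyers pay Pb = 1915/23 − 40 = 995/23; x' = -347 + 9·(1915/23) = 9254/23.
Government outlay = subsidy × quantity = 40 × 9254/23 = 370160/23.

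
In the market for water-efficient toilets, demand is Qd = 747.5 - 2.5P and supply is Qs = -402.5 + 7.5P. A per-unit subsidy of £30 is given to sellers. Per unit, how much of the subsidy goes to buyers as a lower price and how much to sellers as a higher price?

Buyers gain £22.5 per unit; sellers gain £7.5 per unit

Pre-subsidy: 747.5 - 2.5P = -402.5 + 7.5P gives P* = 115, Q* = 460.
With the subsidy, sellers receive Ps = Pb + 30 for each unit, where Pb is the price buyers pay.
Supply in terms of Pb becomes Qs = -402.5 + 7.5(Pb + 30) = -177.5 + 7.5Pb. Setting this equal to demand: 747.5 - 2.5Pb = -177.5 + 7.5Pb, so Pb = 92.5.
Sellers receive Ps = 92.5 + 30 = 122.5; Q' = 747.5 − 2.5·92.5 = 516.25.
Buyers' price falls by P* − Pb = 115 − 92.5 = 22.5; sellers' price rises by Ps − P* = 122.5 − 115 = 7.5.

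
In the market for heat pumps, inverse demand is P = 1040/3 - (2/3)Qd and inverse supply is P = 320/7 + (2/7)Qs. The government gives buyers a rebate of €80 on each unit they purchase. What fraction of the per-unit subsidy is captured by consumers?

Pre-subsidy: 1040/3 - (2/3)Q = 320/7 + (2/7)Q gives Q* = 316 and P* = 136.
With the rebate, buyers effectively pay Pb = Ps − 80, where Ps is the price sellers receive.
On the curves, Pb = 1040/3 - (2/3)Q and Ps = 320/7 + (2/7)Q; the wedge Ps − Pb = 80 gives 320/7 + (2/7)Q − (1040/3 - (2/3)Q) = 80, so Q' = 400.
Then Pb = 1040/3 − (2/3)·400 = 80 and Ps = 320/7 + (2/7)·400 = 160.
Buyers' price falls by P* − Pb = 136 − 80 = 56; sellers' price rises by Ps − P* = 160 − 136 = 24.
So consumers capture 56/80 = 0.7 of each unit of subsidy.

Consumer share = 0.7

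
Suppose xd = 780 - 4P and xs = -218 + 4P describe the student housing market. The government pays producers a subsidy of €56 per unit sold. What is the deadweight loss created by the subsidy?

Deadweight loss = €3136

Pre-subsidy: 780 - 4P = -218 + 4P gives P* = 124.75, x* = 281.
With the subsidy, sellers receive Ps = Pb + 56 for each unit, where Pb is the price buyers pay.
Supply in terms of Pb becomes xs = -218 + 4(Pb + 56) = 6 + 4Pb. Setting this equal to demand: 780 - 4Pb = 6 + 4Pb, so Pb = 96.75.
Sellers receive Ps = 96.75 + 56 = 152.75; x' = 780 − 4·96.75 = 393.
The subsidy expands output by 393 − 281 = 112 past the efficient level; on those units the gap between marginal cost and willingness to pay runs from 0 up to 56.
DWL = ½ × 56 × 112 = 3136.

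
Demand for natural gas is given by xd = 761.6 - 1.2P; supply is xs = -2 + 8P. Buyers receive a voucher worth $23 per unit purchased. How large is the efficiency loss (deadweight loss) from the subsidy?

Deadweight loss = $276

Pre-subsidy: 761.6 - 1.2P = -2 + 8P gives P* = 83, x* = 662.
With the rebate, buyers effectively pay Pb = Ps − 23, where Ps is the price sellers receive.
Demand in terms of Ps becomes xd = 761.6 − 1.2(Ps − 23) = 789.2 - 1.2Ps. Setting this equal to supply: 789.2 - 1.2Ps = -2 + 8Ps, so Ps = 86.
Buyers pay Pb = 86 − 23 = 63; x' = -2 + 8·86 = 686.
The subsidy expands output by 686 − 662 = 24 past the efficient level; on those units the gap between marginal cost and willingness to pay runs from 0 up to 23.
DWL = ½ × 23 × 24 = 276.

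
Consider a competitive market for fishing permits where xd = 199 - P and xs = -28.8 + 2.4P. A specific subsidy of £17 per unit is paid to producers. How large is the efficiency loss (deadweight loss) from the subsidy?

Deadweight loss = £102

Pre-subsidy: 199 - P = -28.8 + 2.4P gives P* = 67, x* = 132.
With the subsidy, sellers receive Ps = Pb + 17 for each unit, where Pb is the price buyers pay.
Supply in terms of Pb becomes xs = -28.8 + 2.4(Pb + 17) = 12 + 2.4Pb. Setting this equal to demand: 199 - Pb = 12 + 2.4Pb, so Pb = 55.
Sellers receive Ps = 55 + 17 = 72; x' = 199 − 1·55 = 144.
The subsidy expands output by 144 − 132 = 12 past the efficient level; on those units the gap between marginal cost and willingness to pay runs from 0 up to 17.
DWL = ½ × 17 × 12 = 102.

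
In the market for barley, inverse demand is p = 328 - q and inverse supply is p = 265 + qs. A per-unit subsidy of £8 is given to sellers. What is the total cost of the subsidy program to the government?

Pre-subsidy: 328 - q = 265 + q gives q* = 31.5 and p* = 296.5.
With the subsidy, sellers receive ps = pb + 8 for each unit, where pb is the price buyers pay.
On the curves, pb = 328 - q and ps = 265 + q; the wedge ps − pb = 8 gives 265 + q − (328 - q) = 8, so q' = 35.5.
Then pb = 328 − 1·35.5 = 292.5 and ps = 265 + 1·35.5 = 300.5.
Government outlay = subsidy × quantity = 8 × 35.5 = 284.

Government cost = £284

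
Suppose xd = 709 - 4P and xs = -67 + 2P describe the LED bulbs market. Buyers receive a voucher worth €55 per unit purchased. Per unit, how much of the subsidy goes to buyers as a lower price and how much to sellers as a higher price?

Buyers gain 55/3 per unit; sellers gain 110/3 per unit

Pre-subsidy: 709 - 4P = -67 + 2P gives P* = 388/3, x* = 575/3.
With the rebate, buyers effectively pay Pb = Ps − 55, where Ps is the price sellers receive.
Demand in terms of Ps becomes xd = 709 − 4(Ps − 55) = 929 - 4Ps. Setting this equal to supply: 929 - 4Ps = -67 + 2Ps, so Ps = 166.
Buyers pay Pb = 166 − 55 = 111; x' = -67 + 2·166 = 265.
Buyers' price falls by P* − Pb = 388/3 − 111 = 55/3; sellers' price rises by Ps − P* = 166 − 388/3 = 110/3.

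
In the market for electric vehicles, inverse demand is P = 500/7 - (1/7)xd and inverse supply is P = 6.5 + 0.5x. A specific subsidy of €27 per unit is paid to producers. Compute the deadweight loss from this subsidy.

Deadweight loss = €567

Pre-subsidy: 500/7 - (1/7)x = 6.5 + 0.5x gives x* = 101 and P* = 57.
With the subsidy, sellers receive Ps = Pb + 27 for each unit, where Pb is the price buyers pay.
On the curves, Pb = 500/7 - (1/7)x and Ps = 6.5 + 0.5x; the wedge Ps − Pb = 27 gives 6.5 + 0.5x − (500/7 - (1/7)x) = 27, so x' = 143.
Then Pb = 500/7 − (1/7)·143 = 51 and Ps = 6.5 + 0.5·143 = 78.
The subsidy expands output by 143 − 101 = 42 past the efficient level; on those units the gap between marginal cost and willingness to pay runs from 0 up to 27.
DWL = ½ × 27 × 42 = 567.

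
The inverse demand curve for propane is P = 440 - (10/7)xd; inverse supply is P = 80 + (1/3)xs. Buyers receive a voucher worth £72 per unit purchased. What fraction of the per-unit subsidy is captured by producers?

Producer share = 7/37

Pre-subsidy: 440 - (10/7)x = 80 + (1/3)x gives x* = 7560/37 and P* = 5480/37.
With the rebate, buyers effectively pay Pb = Ps − 72, where Ps is the price sellers receive.
On the curves, Pb = 440 - (10/7)x and Ps = 80 + (1/3)x; the wedge Ps − Pb = 72 gives 80 + (1/3)x − (440 - (10/7)x) = 72, so x' = 9072/37.
Then Pb = 440 − (10/7)·(9072/37) = 3320/37 and Ps = 80 + (1/3)·(9072/37) = 5984/37.
Buyers' price falls by P* − Pb = 5480/37 − 3320/37 = 2160/37; sellers' price rises by Ps − P* = 5984/37 − 5480/37 = 504/37.
So producers capture (504/37)/72 = 7/37 of each unit of subsidy.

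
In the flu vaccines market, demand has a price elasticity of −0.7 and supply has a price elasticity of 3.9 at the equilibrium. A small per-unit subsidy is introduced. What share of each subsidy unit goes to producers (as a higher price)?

Producer share = 7/46

For a small subsidy around the equilibrium, the benefit split depends on the relative slopes, which at a point are proportional to the elasticities.
Buyer share = εs/(εs + |εd|) = 3.9/(3.9 + 0.7) = 39/46; seller share = |εd|/(εs + |εd|) = 7/46.
So producers capture 7/46 of the subsidy.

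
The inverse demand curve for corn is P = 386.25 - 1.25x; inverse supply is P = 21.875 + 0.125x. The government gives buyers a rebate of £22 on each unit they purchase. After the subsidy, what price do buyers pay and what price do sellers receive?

Buyers pay £35; sellers receive £57

Pre-subsidy: 386.25 - 1.25x = 21.875 + 0.125x gives x* = 265 and P* = 55.
With the rebate, buyers effectively pay Pb = Ps − 22, where Ps is the price sellers receive.
On the curves, Pb = 386.25 - 1.25x and Ps = 21.875 + 0.125x; the wedge Ps − Pb = 22 gives 21.875 + 0.125x − (386.25 - 1.25x) = 22, so x' = 281.
Then Pb = 386.25 − 1.25·281 = 35 and Ps = 21.875 + 0.125·281 = 57.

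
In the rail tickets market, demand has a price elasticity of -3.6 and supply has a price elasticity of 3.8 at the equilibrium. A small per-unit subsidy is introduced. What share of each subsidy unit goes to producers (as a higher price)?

Producer share = 18/37

For a small subsidy around the equilibrium, the benefit split depends on the relative slopes, which at a point are proportional to the elasticities.
Buyer share = εs/(εs + |εd|) = 3.8/(3.8 + 3.6) = 19/37; seller share = |εd|/(εs + |εd|) = 18/37.
So producers capture 18/37 of the subsidy.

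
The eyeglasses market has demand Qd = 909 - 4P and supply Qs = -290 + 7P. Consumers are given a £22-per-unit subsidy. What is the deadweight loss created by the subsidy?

Deadweight loss = £616

Pre-subsidy: 909 - 4P = -290 + 7P gives P* = 109, Q* = 473.
With the rebate, buyers effectively pay Pb = Ps − 22, where Ps is the price sellers receive.
Demand in terms of Ps becomes Qd = 909 − 4(Ps − 22) = 997 - 4Ps. Setting this equal to supply: 997 - 4Ps = -290 + 7Ps, so Ps = 117.
Buyers pay Pb = 117 − 22 = 95; Q' = -290 + 7·117 = 529.
The subsidy expands output by 529 − 473 = 56 past the efficient level; on those units the gap between marginal cost and willingness to pay runs from 0 up to 22.
DWL = ½ × 22 × 56 = 616.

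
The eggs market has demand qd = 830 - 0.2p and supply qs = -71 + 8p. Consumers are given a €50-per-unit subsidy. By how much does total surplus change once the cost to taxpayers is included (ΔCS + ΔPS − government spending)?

Net change in total surplus = -10000/41

Pre-subsidy: 830 - 0.2p = -71 + 8p gives p* = 4505/41, q* = 33129/41.
With the rebate, buyers effectively pay pb = ps − 50, where ps is the price sellers receive.
Demand in terms of ps becomes qd = 830 − 0.2(ps − 50) = 840 - 0.2ps. Setting this equal to supply: 840 - 0.2ps = -71 + 8ps, so ps = 4555/41.
Buyers pay pb = 4555/41 − 50 = 2505/41; q' = -71 + 8·(4555/41) = 33529/41.
ΔCS = ½(33129/41 + 33529/41)(4505/41 − 2505/41) = 66658000/1681; ΔPS = ½(33129/41 + 33529/41)(4555/41 − 4505/41) = 1666450/1681.
Government spending = 50 × 33529/41 = 1676450/41.
Net change = 66658000/1681 + 1666450/1681 − 1676450/41 = -10000/41. The loss equals the DWL triangle ½·50·400/41.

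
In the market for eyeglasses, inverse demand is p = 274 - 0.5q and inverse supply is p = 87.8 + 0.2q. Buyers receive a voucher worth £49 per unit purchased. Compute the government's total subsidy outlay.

Pre-subsidy: 274 - 0.5q = 87.8 + 0.2q gives q* = 266 and p* = 141.
With the rebate, buyers effectively pay pb = ps − 49, where ps is the price sellers receive.
On the curves, pb = 274 - 0.5q and ps = 87.8 + 0.2q; the wedge ps − pb = 49 gives 87.8 + 0.2q − (274 - 0.5q) = 49, so q' = 336.
Then pb = 274 − 0.5·336 = 106 and ps = 87.8 + 0.2·336 = 155.
Government outlay = subsidy × quantity = 49 × 336 = 16464.

Government cost = £16464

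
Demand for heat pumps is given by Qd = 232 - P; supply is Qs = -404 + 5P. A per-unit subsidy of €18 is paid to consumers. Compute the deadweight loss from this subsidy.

Pre-subsidy: 232 - P = -404 + 5P gives P* = 106, Q* = 126.
With the rebate, buyers effectively pay Pb = Ps − 18, where Ps is the price sellers receive.
Demand in terms of Ps becomes Qd = 232 − 1(Ps − 18) = 250 - Ps. Setting this equal to supply: 250 - Ps = -404 + 5Ps, so Ps = 109.
Buyers pay Pb = 109 − 18 = 91; Q' = -404 + 5·109 = 141.
The subsidy expands output by 141 − 126 = 15 past the efficient level; on those units the gap between marginal cost and willingness to pay runs from 0 up to 18.
DWL = ½ × 18 × 15 = 135.

Deadweight loss = €135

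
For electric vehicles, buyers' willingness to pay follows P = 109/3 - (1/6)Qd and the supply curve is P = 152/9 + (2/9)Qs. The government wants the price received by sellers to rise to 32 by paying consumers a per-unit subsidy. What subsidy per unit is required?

Required subsidy s = 7 per unit

At a seller price of 32, quantity supplied is -76 + 4.5·32 = 68.
Buyers absorb 68 only when they pay Pb = 109/3 − (1/6)·68 = 25.
s = Ps − Pb = 32 − 25 = 7.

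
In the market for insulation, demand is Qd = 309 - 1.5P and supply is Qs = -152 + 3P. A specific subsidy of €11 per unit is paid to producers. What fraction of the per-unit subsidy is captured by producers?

Pre-subsidy: 309 - 1.5P = -152 + 3P gives P* = 922/9, Q* = 466/3.
With the subsidy, sellers receive Ps = Pb + 11 for each unit, where Pb is the price buyers pay.
Supply in terms of Pb becomes Qs = -152 + 3(Pb + 11) = -119 + 3Pb. Setting this equal to demand: 309 - 1.5Pb = -119 + 3Pb, so Pb = 856/9.
Sellers receive Ps = 856/9 + 11 = 955/9; Q' = 309 − 1.5·(856/9) = 499/3.
Buyers' price falls by P* − Pb = 922/9 − 856/9 = 22/3; sellers' price rises by Ps − P* = 955/9 − 922/9 = 11/3.
So producers capture (11/3)/11 = 1/3 of each unit of subsidy.

Producer share = 1/3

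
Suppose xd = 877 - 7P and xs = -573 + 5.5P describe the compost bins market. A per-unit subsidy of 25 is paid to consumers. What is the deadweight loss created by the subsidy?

Deadweight loss = 962.5

Pre-subsidy: 877 - 7P = -573 + 5.5P gives P* = 116, x* = 65.
With the rebate, buyers effectively pay Pb = Ps − 25, where Ps is the price sellers receive.
Demand in terms of Ps becomes xd = 877 − 7(Ps − 25) = 1052 - 7Ps. Setting this equal to supply: 1052 - 7Ps = -573 + 5.5Ps, so Ps = 130.
Buyers pay Pb = 130 − 25 = 105; x' = -573 + 5.5·130 = 142.
The subsidy expands output by 142 − 65 = 77 past the efficient level; on those units the gap between marginal cost and willingness to pay runs from 0 up to 25.
DWL = ½ × 25 × 77 = 962.5.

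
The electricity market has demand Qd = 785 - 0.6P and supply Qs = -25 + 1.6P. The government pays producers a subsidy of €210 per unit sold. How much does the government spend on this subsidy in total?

Government cost = 1514730/11

Pre-subsidy: 785 - 0.6P = -25 + 1.6P gives P* = 4050/11, Q* = 6205/11.
With the subsidy, sellers receive Ps = Pb + 210 for each unit, where Pb is the price buyers pay.
Supply in terms of Pb becomes Qs = -25 + 1.6(Pb + 210) = 311 + 1.6Pb. Setting this equal to demand: 785 - 0.6Pb = 311 + 1.6Pb, so Pb = 2370/11.
Sellers receive Ps = 2370/11 + 210 = 4680/11; Q' = 785 − 0.6·(2370/11) = 7213/11.
Government outlay = subsidy × quantity = 210 × 7213/11 = 1514730/11.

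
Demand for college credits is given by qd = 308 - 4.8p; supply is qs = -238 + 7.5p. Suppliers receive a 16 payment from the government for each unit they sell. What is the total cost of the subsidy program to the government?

Pre-subsidy: 308 - 4.8p = -238 + 7.5p gives p* = 1820/41, q* = 3892/41.
With the subsidy, sellers receive ps = pb + 16 for each unit, where pb is the price buyers pay.
Supply in terms of pb becomes qs = -238 + 7.5(pb + 16) = -118 + 7.5pb. Setting this equal to demand: 308 - 4.8pb = -118 + 7.5pb, so pb = 1420/41.
Sellers receive ps = 1420/41 + 16 = 2076/41; q' = 308 − 4.8·(1420/41) = 5812/41.
Government outlay = subsidy × quantity = 16 × 5812/41 = 92992/41.

Government cost = 92992/41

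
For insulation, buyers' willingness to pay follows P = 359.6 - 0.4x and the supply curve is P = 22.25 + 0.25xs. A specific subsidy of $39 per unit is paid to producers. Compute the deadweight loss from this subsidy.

Pre-subsidy: 359.6 - 0.4x = 22.25 + 0.25x gives x* = 519 and P* = 152.
With the subsidy, sellers receive Ps = Pb + 39 for each unit, where Pb is the price buyers pay.
On the curves, Pb = 359.6 - 0.4x and Ps = 22.25 + 0.25x; the wedge Ps − Pb = 39 gives 22.25 + 0.25x − (359.6 - 0.4x) = 39, so x' = 579.
Then Pb = 359.6 − 0.4·579 = 128 and Ps = 22.25 + 0.25·579 = 167.
The subsidy expands output by 579 − 519 = 60 past the efficient level; on those units the gap between marginal cost and willingness to pay runs from 0 up to 39.
DWL = ½ × 39 × 60 = 1170.

Deadweight loss = $1170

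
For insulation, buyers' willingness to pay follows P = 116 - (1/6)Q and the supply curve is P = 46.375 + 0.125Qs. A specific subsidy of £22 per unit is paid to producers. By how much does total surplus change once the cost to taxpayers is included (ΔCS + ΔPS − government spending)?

Net change in total surplus = -5808/7

Pre-subsidy: 116 - (1/6)Q = 46.375 + 0.125Q gives Q* = 1671/7 and P* = 1067/14.
With the subsidy, sellers receive Ps = Pb + 22 for each unit, where Pb is the price buyers pay.
On the curves, Pb = 116 - (1/6)Q and Ps = 46.375 + 0.125Q; the wedge Ps − Pb = 22 gives 46.375 + 0.125Q − (116 - (1/6)Q) = 22, so Q' = 2199/7.
Then Pb = 116 − (1/6)·(2199/7) = 891/14 and Ps = 46.375 + 0.125·(2199/7) = 1199/14.
ΔCS = ½(1671/7 + 2199/7)(1067/14 − 891/14) = 170280/49; ΔPS = ½(1671/7 + 2199/7)(1199/14 − 1067/14) = 127710/49.
Government spending = 22 × 2199/7 = 48378/7.
Net change = 170280/49 + 127710/49 − 48378/7 = -5808/7. The loss equals the DWL triangle ½·22·528/7.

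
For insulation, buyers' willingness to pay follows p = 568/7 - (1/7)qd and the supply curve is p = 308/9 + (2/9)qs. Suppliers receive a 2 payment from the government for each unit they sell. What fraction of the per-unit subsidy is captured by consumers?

Pre-subsidy: 568/7 - (1/7)q = 308/9 + (2/9)q gives q* = 2956/23 and p* = 1444/23.
With the subsidy, sellers receive ps = pb + 2 for each unit, where pb is the price buyers pay.
On the curves, pb = 568/7 - (1/7)q and ps = 308/9 + (2/9)q; the wedge ps − pb = 2 gives 308/9 + (2/9)q − (568/7 - (1/7)q) = 2, so q' = 134.
Then pb = 568/7 − (1/7)·134 = 62 and ps = 308/9 + (2/9)·134 = 64.
Buyers' price falls by p* − pb = 1444/23 − 62 = 18/23; sellers' price rises by ps − p* = 64 − 1444/23 = 28/23.
So consumers capture (18/23)/2 = 9/23 of each unit of subsidy.

Consumer share = 9/23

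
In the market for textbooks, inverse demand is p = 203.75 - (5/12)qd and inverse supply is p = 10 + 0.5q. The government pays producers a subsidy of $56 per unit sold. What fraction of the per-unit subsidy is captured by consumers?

Consumer share = 5/11

Pre-subsidy: 203.75 - (5/12)q = 10 + 0.5q gives q* = 2325/11 and p* = 2545/22.
With the subsidy, sellers receive ps = pb + 56 for each unit, where pb is the price buyers pay.
On the curves, pb = 203.75 - (5/12)q and ps = 10 + 0.5q; the wedge ps − pb = 56 gives 10 + 0.5q − (203.75 - (5/12)q) = 56, so q' = 2997/11.
Then pb = 203.75 − (5/12)·(2997/11) = 1985/22 and ps = 10 + 0.5·(2997/11) = 3217/22.
Buyers' price falls by p* − pb = 2545/22 − 1985/22 = 280/11; sellers' price rises by ps − p* = 3217/22 − 2545/22 = 336/11.
So consumers capture (280/11)/56 = 5/11 of each unit of subsidy.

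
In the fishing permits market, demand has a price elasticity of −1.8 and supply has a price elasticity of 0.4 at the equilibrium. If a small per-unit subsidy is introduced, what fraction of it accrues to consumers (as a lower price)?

For a small subsidy around the equilibrium, the benefit split depends on the relative slopes, which at a point are proportional to the elasticities.
Buyer share = εs/(εs + |εd|) = 0.4/(0.4 + 1.8) = 2/11; seller share = |εd|/(εs + |εd|) = 9/11.

Consumer share = 2/11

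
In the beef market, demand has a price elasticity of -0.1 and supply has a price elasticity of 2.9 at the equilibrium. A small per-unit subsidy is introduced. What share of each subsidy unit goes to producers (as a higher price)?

For a small subsidy around the equilibrium, the benefit split depends on the relative slopes, which at a point are proportional to the elasticities.
Buyer share = εs/(εs + |εd|) = 2.9/(2.9 + 0.1) = 29/30; seller share = |εd|/(εs + |εd|) = 1/30.
So producers capture 1/30 of the subsidy.

Producer share = 1/30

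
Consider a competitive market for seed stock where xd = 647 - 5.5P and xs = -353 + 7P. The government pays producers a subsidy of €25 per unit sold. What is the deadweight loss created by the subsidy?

Pre-subsidy: 647 - 5.5P = -353 + 7P gives P* = 80, x* = 207.
With the subsidy, sellers receive Ps = Pb + 25 for each unit, where Pb is the price buyers pay.
Supply in terms of Pb becomes xs = -353 + 7(Pb + 25) = -178 + 7Pb. Setting this equal to demand: 647 - 5.5Pb = -178 + 7Pb, so Pb = 66.
Sellers receive Ps = 66 + 25 = 91; x' = 647 − 5.5·66 = 284.
The subsidy expands output by 284 − 207 = 77 past the efficient level; on those units the gap between marginal cost and willingness to pay runs from 0 up to 25.
DWL = ½ × 25 × 77 = 962.5.

Deadweight loss = €962.5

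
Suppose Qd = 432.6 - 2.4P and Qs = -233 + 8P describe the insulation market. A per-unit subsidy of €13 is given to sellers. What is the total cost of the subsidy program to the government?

Government cost = €3939

Pre-subsidy: 432.6 - 2.4P = -233 + 8P gives P* = 64, Q* = 279.
With the subsidy, sellers receive Ps = Pb + 13 for each unit, where Pb is the price buyers pay.
Supply in terms of Pb becomes Qs = -233 + 8(Pb + 13) = -129 + 8Pb. Setting this equal to demand: 432.6 - 2.4Pb = -129 + 8Pb, so Pb = 54.
Sellers receive Ps = 54 + 13 = 67; Q' = 432.6 − 2.4·54 = 303.
Government outlay = subsidy × quantity = 13 × 303 = 3939.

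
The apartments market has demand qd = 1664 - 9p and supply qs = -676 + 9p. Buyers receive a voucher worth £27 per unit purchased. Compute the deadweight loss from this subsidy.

Pre-subsidy: 1664 - 9p = -676 + 9p gives p* = 130, q* = 494.
With the rebate, buyers effectively pay pb = ps − 27, where ps is the price sellers receive.
Demand in terms of ps becomes qd = 1664 − 9(ps − 27) = 1907 - 9ps. Setting this equal to supply: 1907 - 9ps = -676 + 9ps, so ps = 143.5.
Buyers pay pb = 143.5 − 27 = 116.5; q' = -676 + 9·143.5 = 615.5.
The subsidy expands output by 615.5 − 494 = 121.5 past the efficient level; on those units the gap between marginal cost and willingness to pay runs from 0 up to 27.
DWL = ½ × 27 × 121.5 = 1640.25.

Deadweight loss = £1640.25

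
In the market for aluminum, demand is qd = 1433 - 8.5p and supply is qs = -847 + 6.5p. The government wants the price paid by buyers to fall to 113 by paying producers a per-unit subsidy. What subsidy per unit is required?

At a buyer price of 113, quantity demanded is 1433 − 8.5·113 = 472.5.
Sellers supply 472.5 only when they receive ps with -847 + 6.5·ps = 472.5, i.e. ps = 203.
s = ps − pb = 203 − 113 = 90.

Required subsidy s = 90 per unit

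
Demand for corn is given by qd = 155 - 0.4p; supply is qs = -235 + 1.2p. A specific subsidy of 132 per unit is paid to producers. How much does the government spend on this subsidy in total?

Pre-subsidy: 155 - 0.4p = -235 + 1.2p gives p* = 243.75, q* = 57.5.
With the subsidy, sellers receive ps = pb + 132 for each unit, where pb is the price buyers pay.
Supply in terms of pb becomes qs = -235 + 1.2(pb + 132) = -76.6 + 1.2pb. Setting this equal to demand: 155 - 0.4pb = -76.6 + 1.2pb, so pb = 144.75.
Sellers receive ps = 144.75 + 132 = 276.75; q' = 155 − 0.4·144.75 = 97.1.
Government outlay = subsidy × quantity = 132 × 97.1 = 12817.2.

Government cost = 12817.2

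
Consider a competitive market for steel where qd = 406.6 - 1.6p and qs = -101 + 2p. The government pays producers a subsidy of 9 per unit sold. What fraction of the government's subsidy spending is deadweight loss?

DWL / government spending = 4/189

Pre-subsidy: 406.6 - 1.6p = -101 + 2p gives p* = 141, q* = 181.
With the subsidy, sellers receive ps = pb + 9 for each unit, where pb is the price buyers pay.
Supply in terms of pb becomes qs = -101 + 2(pb + 9) = -83 + 2pb. Setting this equal to demand: 406.6 - 1.6pb = -83 + 2pb, so pb = 136.
Sellers receive ps = 136 + 9 = 145; q' = 406.6 − 1.6·136 = 189.
ΔCS = ½(181 + 189)(141 − 136) = 925; ΔPS = ½(181 + 189)(145 − 141) = 740.
Government spending = 9 × 189 = 1701.
DWL = ½ × 9 × (189 − 181) = 36; fraction = 36 / 1701 = 4/189.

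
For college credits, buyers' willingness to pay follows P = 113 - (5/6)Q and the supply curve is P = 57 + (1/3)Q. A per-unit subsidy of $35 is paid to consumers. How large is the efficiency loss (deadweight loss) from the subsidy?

Pre-subsidy: 113 - (5/6)Q = 57 + (1/3)Q gives Q* = 48 and P* = 73.
With the rebate, buyers effectively pay Pb = Ps − 35, where Ps is the price sellers receive.
On the curves, Pb = 113 - (5/6)Q and Ps = 57 + (1/3)Q; the wedge Ps − Pb = 35 gives 57 + (1/3)Q − (113 - (5/6)Q) = 35, so Q' = 78.
Then Pb = 113 − (5/6)·78 = 48 and Ps = 57 + (1/3)·78 = 83.
The subsidy expands output by 78 − 48 = 30 past the efficient level; on those units the gap between marginal cost and willingness to pay runs from 0 up to 35.
DWL = ½ × 35 × 30 = 525.

Deadweight loss = $525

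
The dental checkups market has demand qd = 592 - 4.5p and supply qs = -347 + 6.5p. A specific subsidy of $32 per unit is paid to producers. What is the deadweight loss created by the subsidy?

Deadweight loss = 14976/11

Pre-subsidy: 592 - 4.5p = -347 + 6.5p gives p* = 939/11, q* = 4573/22.
With the subsidy, sellers receive ps = pb + 32 for each unit, where pb is the price buyers pay.
Supply in terms of pb becomes qs = -347 + 6.5(pb + 32) = -139 + 6.5pb. Setting this equal to demand: 592 - 4.5pb = -139 + 6.5pb, so pb = 731/11.
Sellers receive ps = 731/11 + 32 = 1083/11; q' = 592 − 4.5·(731/11) = 6445/22.
The subsidy expands output by 6445/22 − 4573/22 = 936/11 past the efficient level; on those units the gap between marginal cost and willingness to pay runs from 0 up to 32.
DWL = ½ × 32 × 936/11 = 14976/11.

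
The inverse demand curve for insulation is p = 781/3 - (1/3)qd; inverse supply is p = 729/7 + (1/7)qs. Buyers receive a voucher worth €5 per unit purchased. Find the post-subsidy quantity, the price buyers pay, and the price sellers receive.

Pre-subsidy: 781/3 - (1/3)q = 729/7 + (1/7)q gives q* = 328 and p* = 151.
With the rebate, buyers effectively pay pb = ps − 5, where ps is the price sellers receive.
On the curves, pb = 781/3 - (1/3)q and ps = 729/7 + (1/7)q; the wedge ps − pb = 5 gives 729/7 + (1/7)q − (781/3 - (1/3)q) = 5, so q' = 338.5.
Then pb = 781/3 − (1/3)·338.5 = 147.5 and ps = 729/7 + (1/7)·338.5 = 152.5.

q' = 338.5; buyers pay €147.5; sellers receive €152.5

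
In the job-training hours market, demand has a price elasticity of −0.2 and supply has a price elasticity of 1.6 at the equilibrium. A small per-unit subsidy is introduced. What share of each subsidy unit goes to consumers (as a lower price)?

Consumer share = 8/9

For a small subsidy around the equilibrium, the benefit split depends on the relative slopes, which at a point are proportional to the elasticities.
Buyer share = εs/(εs + |εd|) = 1.6/(1.6 + 0.2) = 8/9; seller share = |εd|/(εs + |εd|) = 1/9.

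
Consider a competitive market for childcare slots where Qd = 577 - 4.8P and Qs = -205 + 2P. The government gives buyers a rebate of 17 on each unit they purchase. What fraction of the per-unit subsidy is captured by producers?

Pre-subsidy: 577 - 4.8P = -205 + 2P gives P* = 115, Q* = 25.
With the rebate, buyers effectively pay Pb = Ps − 17, where Ps is the price sellers receive.
Demand in terms of Ps becomes Qd = 577 − 4.8(Ps − 17) = 658.6 - 4.8Ps. Setting this equal to supply: 658.6 - 4.8Ps = -205 + 2Ps, so Ps = 127.
Buyers pay Pb = 127 − 17 = 110; Q' = -205 + 2·127 = 49.
Buyers' price falls by P* − Pb = 115 − 110 = 5; sellers' price rises by Ps − P* = 127 − 115 = 12.
So producers capture 12/17 = 12/17 of each unit of subsidy.

Producer share = 12/17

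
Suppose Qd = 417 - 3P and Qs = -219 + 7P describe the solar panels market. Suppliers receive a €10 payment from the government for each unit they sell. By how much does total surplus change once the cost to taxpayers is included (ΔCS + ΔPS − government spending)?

Pre-subsidy: 417 - 3P = -219 + 7P gives P* = 63.6, Q* = 226.2.
With the subsidy, sellers receive Ps = Pb + 10 for each unit, where Pb is the price buyers pay.
Supply in terms of Pb becomes Qs = -219 + 7(Pb + 10) = -149 + 7Pb. Setting this equal to demand: 417 - 3Pb = -149 + 7Pb, so Pb = 56.6.
Sellers receive Ps = 56.6 + 10 = 66.6; Q' = 417 − 3·56.6 = 247.2.
ΔCS = ½(226.2 + 247.2)(63.6 − 56.6) = 1656.9; ΔPS = ½(226.2 + 247.2)(66.6 − 63.6) = 710.1.
Government spending = 10 × 247.2 = 2472.
Net change = 1656.9 + 710.1 − 2472 = -105. The loss equals the DWL triangle ½·10·21.

Net change in total surplus = -€105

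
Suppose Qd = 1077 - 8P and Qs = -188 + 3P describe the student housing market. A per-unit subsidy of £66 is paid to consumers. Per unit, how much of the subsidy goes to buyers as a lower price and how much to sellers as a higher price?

Pre-subsidy: 1077 - 8P = -188 + 3P gives P* = 115, Q* = 157.
With the rebate, buyers effectively pay Pb = Ps − 66, where Ps is the price sellers receive.
Demand in terms of Ps becomes Qd = 1077 − 8(Ps − 66) = 1605 - 8Ps. Setting this equal to supply: 1605 - 8Ps = -188 + 3Ps, so Ps = 163.
Buyers pay Pb = 163 − 66 = 97; Q' = -188 + 3·163 = 301.
Buyers' price falls by P* − Pb = 115 − 97 = 18; sellers' price rises by Ps − P* = 163 − 115 = 48.

Buyers gain £18 per unit; sellers gain £48 per unit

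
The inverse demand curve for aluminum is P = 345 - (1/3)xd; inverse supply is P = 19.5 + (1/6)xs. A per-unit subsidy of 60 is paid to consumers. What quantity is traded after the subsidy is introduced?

Pre-subsidy: 345 - (1/3)x = 19.5 + (1/6)x gives x* = 651 and P* = 128.
With the rebate, buyers effectively pay Pb = Ps − 60, where Ps is the price sellers receive.
On the curves, Pb = 345 - (1/3)x and Ps = 19.5 + (1/6)x; the wedge Ps − Pb = 60 gives 19.5 + (1/6)x − (345 - (1/3)x) = 60, so x' = 771.
Then Pb = 345 − (1/3)·771 = 88 and Ps = 19.5 + (1/6)·771 = 148.

x' = 771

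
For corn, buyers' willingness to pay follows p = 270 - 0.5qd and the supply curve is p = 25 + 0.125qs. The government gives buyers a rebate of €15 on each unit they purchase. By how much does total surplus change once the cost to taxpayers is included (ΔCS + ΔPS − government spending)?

Pre-subsidy: 270 - 0.5q = 25 + 0.125q gives q* = 392 and p* = 74.
With the rebate, buyers effectively pay pb = ps − 15, where ps is the price sellers receive.
On the curves, pb = 270 - 0.5q and ps = 25 + 0.125q; the wedge ps − pb = 15 gives 25 + 0.125q − (270 - 0.5q) = 15, so q' = 416.
Then pb = 270 − 0.5·416 = 62 and ps = 25 + 0.125·416 = 77.
ΔCS = ½(392 + 416)(74 − 62) = 4848; ΔPS = ½(392 + 416)(77 − 74) = 1212.
Government spending = 15 × 416 = 6240.
Net change = 4848 + 1212 − 6240 = -180. The loss equals the DWL triangle ½·15·24.

Net change in total surplus = -€180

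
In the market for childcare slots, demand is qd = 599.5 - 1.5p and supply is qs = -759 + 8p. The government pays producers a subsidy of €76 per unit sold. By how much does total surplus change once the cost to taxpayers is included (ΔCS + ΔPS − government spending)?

Net change in total surplus = -€3648

Pre-subsidy: 599.5 - 1.5p = -759 + 8p gives p* = 143, q* = 385.
With the subsidy, sellers receive ps = pb + 76 for each unit, where pb is the price buyers pay.
Supply in terms of pb becomes qs = -759 + 8(pb + 76) = -151 + 8pb. Setting this equal to demand: 599.5 - 1.5pb = -151 + 8pb, so pb = 79.
Sellers receive ps = 79 + 76 = 155; q' = 599.5 − 1.5·79 = 481.
ΔCS = ½(385 + 481)(143 − 79) = 27712; ΔPS = ½(385 + 481)(155 − 143) = 5196.
Government spending = 76 × 481 = 36556.
Net change = 27712 + 5196 − 36556 = -3648. The loss equals the DWL triangle ½·76·96.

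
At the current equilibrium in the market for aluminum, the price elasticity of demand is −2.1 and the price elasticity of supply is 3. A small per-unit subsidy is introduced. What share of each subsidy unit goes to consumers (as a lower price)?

Consumer share = 10/17

For a small subsidy around the equilibrium, the benefit split depends on the relative slopes, which at a point are proportional to the elasticities.
Buyer share = εs/(εs + |εd|) = 3/(3 + 2.1) = 10/17; seller share = |εd|/(εs + |εd|) = 7/17.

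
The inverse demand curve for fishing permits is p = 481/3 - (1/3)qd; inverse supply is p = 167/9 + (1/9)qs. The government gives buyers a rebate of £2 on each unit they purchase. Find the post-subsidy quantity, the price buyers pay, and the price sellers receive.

q' = 323.5; buyers pay £52.5; sellers receive £54.5

Pre-subsidy: 481/3 - (1/3)q = 167/9 + (1/9)q gives q* = 319 and p* = 54.
With the rebate, buyers effectively pay pb = ps − 2, where ps is the price sellers receive.
On the curves, pb = 481/3 - (1/3)q and ps = 167/9 + (1/9)q; the wedge ps − pb = 2 gives 167/9 + (1/9)q − (481/3 - (1/3)q) = 2, so q' = 323.5.
Then pb = 481/3 − (1/3)·323.5 = 52.5 and ps = 167/9 + (1/9)·323.5 = 54.5.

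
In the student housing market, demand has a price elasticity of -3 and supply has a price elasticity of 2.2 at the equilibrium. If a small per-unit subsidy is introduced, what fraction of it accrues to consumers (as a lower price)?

Consumer share = 11/26

For a small subsidy around the equilibrium, the benefit split depends on the relative slopes, which at a point are proportional to the elasticities.
Buyer share = εs/(εs + |εd|) = 2.2/(2.2 + 3) = 11/26; seller share = |εd|/(εs + |εd|) = 15/26.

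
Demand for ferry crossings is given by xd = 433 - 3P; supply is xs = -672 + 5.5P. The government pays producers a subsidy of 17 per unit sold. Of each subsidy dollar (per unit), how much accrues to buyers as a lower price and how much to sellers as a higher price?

Buyers gain 11 per unit; sellers gain 6 per unit

Pre-subsidy: 433 - 3P = -672 + 5.5P gives P* = 130, x* = 43.
With the subsidy, sellers receive Ps = Pb + 17 for each unit, where Pb is the price buyers pay.
Supply in terms of Pb becomes xs = -672 + 5.5(Pb + 17) = -578.5 + 5.5Pb. Setting this equal to demand: 433 - 3Pb = -578.5 + 5.5Pb, so Pb = 119.
Sellers receive Ps = 119 + 17 = 136; x' = 433 − 3·119 = 76.
Buyers' price falls by P* − Pb = 130 − 119 = 11; sellers' price rises by Ps − P* = 136 − 130 = 6.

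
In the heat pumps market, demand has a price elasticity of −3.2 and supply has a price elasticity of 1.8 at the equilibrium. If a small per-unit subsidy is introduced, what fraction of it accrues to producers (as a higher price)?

For a small subsidy around the equilibrium, the benefit split depends on the relative slopes, which at a point are proportional to the elasticities.
Buyer share = εs/(εs + |εd|) = 1.8/(1.8 + 3.2) = 0.36; seller share = |εd|/(εs + |εd|) = 0.64.
So producers capture 0.64 of the subsidy.

Producer share = 0.64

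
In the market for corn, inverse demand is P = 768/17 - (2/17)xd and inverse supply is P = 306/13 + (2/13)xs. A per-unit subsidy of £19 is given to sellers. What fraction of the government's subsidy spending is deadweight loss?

DWL / government spending = 4199/17962

Pre-subsidy: 768/17 - (2/17)x = 306/13 + (2/13)x gives x* = 79.7 and P* = 35.8.
With the subsidy, sellers receive Ps = Pb + 19 for each unit, where Pb is the price buyers pay.
On the curves, Pb = 768/17 - (2/17)x and Ps = 306/13 + (2/13)x; the wedge Ps − Pb = 19 gives 306/13 + (2/13)x − (768/17 - (2/17)x) = 19, so x' = 8981/60.
Then Pb = 768/17 − (2/17)·(8981/60) = 827/30 and Ps = 306/13 + (2/13)·(8981/60) = 1397/30.
ΔCS = ½(79.7 + 8981/60)(35.8 − 827/30) = 3399461/3600; ΔPS = ½(79.7 + 8981/60)(1397/30 − 35.8) = 4445449/3600.
Government spending = 19 × 8981/60 = 170639/60.
DWL = ½ × 19 × (8981/60 − 79.7) = 79781/120; fraction = (79781/120) / (170639/60) = 4199/17962.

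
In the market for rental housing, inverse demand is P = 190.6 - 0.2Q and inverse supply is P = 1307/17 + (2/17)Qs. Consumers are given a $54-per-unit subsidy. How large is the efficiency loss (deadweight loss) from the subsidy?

Pre-subsidy: 190.6 - 0.2Q = 1307/17 + (2/17)Q gives Q* = 358 and P* = 119.
With the rebate, buyers effectively pay Pb = Ps − 54, where Ps is the price sellers receive.
On the curves, Pb = 190.6 - 0.2Q and Ps = 1307/17 + (2/17)Q; the wedge Ps − Pb = 54 gives 1307/17 + (2/17)Q − (190.6 - 0.2Q) = 54, so Q' = 528.
Then Pb = 190.6 − 0.2·528 = 85 and Ps = 1307/17 + (2/17)·528 = 139.
The subsidy expands output by 528 − 358 = 170 past the efficient level; on those units the gap between marginal cost and willingness to pay runs from 0 up to 54.
DWL = ½ × 54 × 170 = 4590.

Deadweight loss = $4590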